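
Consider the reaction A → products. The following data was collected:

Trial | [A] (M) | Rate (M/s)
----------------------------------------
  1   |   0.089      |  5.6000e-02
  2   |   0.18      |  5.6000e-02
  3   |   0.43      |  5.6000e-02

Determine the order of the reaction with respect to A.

zeroth order (0)

Step 1: Compare trials - when concentration changes, rate stays constant.
Step 2: rate₂/rate₁ = 5.6000e-02/5.6000e-02 = 1
Step 3: [A]₂/[A]₁ = 0.18/0.089 = 2.022
Step 4: Since rate ratio ≈ (conc ratio)^0, the reaction is zeroth order.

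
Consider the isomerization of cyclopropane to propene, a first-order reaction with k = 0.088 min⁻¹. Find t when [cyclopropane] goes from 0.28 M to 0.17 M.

5.67 min

Step 1: For first-order: t = ln([cyclopropane]₀/[cyclopropane])/k
Step 2: t = ln(0.28/0.17)/0.088
Step 3: t = ln(1.647)/0.088
Step 4: t = 0.499/0.088 = 5.67 min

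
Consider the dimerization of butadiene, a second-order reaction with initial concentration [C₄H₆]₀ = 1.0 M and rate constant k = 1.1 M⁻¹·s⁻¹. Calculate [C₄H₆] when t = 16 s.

0.05376 M

Step 1: For a second-order reaction: 1/[C₄H₆] = 1/[C₄H₆]₀ + kt
Step 2: 1/[C₄H₆] = 1/1.0 + 1.1 × 16
Step 3: 1/[C₄H₆] = 1 + 17.6 = 18.6
Step 4: [C₄H₆] = 1/18.6 = 0.05376 M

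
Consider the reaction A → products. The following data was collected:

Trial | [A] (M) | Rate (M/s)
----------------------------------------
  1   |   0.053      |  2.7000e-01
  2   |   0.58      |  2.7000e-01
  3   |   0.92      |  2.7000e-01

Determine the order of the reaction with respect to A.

zeroth order (0)

Step 1: Compare trials - when concentration changes, rate stays constant.
Step 2: rate₂/rate₁ = 2.7000e-01/2.7000e-01 = 1
Step 3: [A]₂/[A]₁ = 0.58/0.053 = 10.94
Step 4: Since rate ratio ≈ (conc ratio)^0, the reaction is zeroth order.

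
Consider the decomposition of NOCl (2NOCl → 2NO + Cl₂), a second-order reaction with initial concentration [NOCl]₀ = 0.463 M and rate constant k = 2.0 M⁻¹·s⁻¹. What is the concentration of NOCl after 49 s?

0.009984 M

Step 1: For a second-order reaction: 1/[NOCl] = 1/[NOCl]₀ + kt
Step 2: 1/[NOCl] = 1/0.463 + 2.0 × 49
Step 3: 1/[NOCl] = 2.16 + 98 = 100.2
Step 4: [NOCl] = 1/100.2 = 0.009984 M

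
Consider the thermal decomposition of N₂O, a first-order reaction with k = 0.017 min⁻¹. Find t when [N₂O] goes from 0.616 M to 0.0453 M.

153.5 min

Step 1: For first-order: t = ln([N₂O]₀/[N₂O])/k
Step 2: t = ln(0.616/0.0453)/0.017
Step 3: t = ln(13.6)/0.017
Step 4: t = 2.61/0.017 = 153.5 min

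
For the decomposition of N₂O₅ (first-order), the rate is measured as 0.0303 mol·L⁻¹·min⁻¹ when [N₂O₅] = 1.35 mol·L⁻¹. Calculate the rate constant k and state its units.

0.02244 min⁻¹

Step 1: rate = k[N₂O₅]^1, so k = rate / [N₂O₅]^1.
Step 2: k = 0.0303 / (1.35)^1 = 0.0303 / 1.35.
Step 3: k = 0.02244 min⁻¹.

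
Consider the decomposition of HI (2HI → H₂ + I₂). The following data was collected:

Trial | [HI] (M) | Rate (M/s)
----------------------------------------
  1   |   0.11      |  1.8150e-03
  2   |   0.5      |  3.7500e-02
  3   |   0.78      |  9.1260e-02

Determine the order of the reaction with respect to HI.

second order (2)

Step 1: Compare trials to find order n where rate₂/rate₁ = ([HI]₂/[HI]₁)^n
Step 2: rate₂/rate₁ = 3.7500e-02/1.8150e-03 = 20.66
Step 3: [HI]₂/[HI]₁ = 0.5/0.11 = 4.545
Step 4: n = ln(20.66)/ln(4.545) = 2.00 ≈ 2
Step 5: The reaction is second order in HI.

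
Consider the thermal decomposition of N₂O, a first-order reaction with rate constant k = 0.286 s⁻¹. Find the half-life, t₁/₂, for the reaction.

2.424 s

Step 1: For a first-order reaction, t₁/₂ = ln(2)/k
Step 2: t₁/₂ = ln(2)/0.286
Step 3: t₁/₂ = 0.6931/0.286 = 2.424 s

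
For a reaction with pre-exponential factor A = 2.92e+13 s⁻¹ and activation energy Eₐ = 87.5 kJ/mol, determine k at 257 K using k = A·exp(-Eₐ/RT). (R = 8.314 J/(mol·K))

4.79e-05 s⁻¹

Step 1: Use the Arrhenius equation: k = A × exp(-Eₐ/RT)
Step 2: Convert Eₐ to J/mol: 87.5 kJ/mol = 87500 J/mol
Step 3: Calculate the exponent: -Eₐ/(RT) = -87500/(8.314 × 257) = -40.95104
Step 4: k = 2.92e+13 × exp(-40.95104)
Step 5: k = 2.92e+13 × 1.64131e-18 = 4.7926e-05 s⁻¹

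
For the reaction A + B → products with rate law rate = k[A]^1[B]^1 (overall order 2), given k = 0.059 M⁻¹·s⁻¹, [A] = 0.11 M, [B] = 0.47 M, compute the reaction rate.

0.00305 M/s

Step 1: The rate law is rate = k[A]^1[B]^1, overall order = 1+1 = 2
Step 2: Substitute values: rate = 0.059 × (0.11)^1 × (0.47)^1
Step 3: rate = 0.059 × 0.11 × 0.47 = 0.0030503 M/s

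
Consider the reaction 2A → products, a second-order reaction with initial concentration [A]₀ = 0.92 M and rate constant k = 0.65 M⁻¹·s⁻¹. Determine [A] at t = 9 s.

0.1442 M

Step 1: For a second-order reaction: 1/[A] = 1/[A]₀ + kt
Step 2: 1/[A] = 1/0.92 + 0.65 × 9
Step 3: 1/[A] = 1.087 + 5.85 = 6.937
Step 4: [A] = 1/6.937 = 0.1442 M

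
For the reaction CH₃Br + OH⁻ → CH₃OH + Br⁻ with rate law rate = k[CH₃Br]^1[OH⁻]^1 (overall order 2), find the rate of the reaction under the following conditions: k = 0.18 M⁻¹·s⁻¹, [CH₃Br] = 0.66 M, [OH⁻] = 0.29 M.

0.03445 M/s

Step 1: The rate law is rate = k[CH₃Br]^1[OH⁻]^1, overall order = 1+1 = 2
Step 2: Substitute values: rate = 0.18 × (0.66)^1 × (0.29)^1
Step 3: rate = 0.18 × 0.66 × 0.29 = 0.034452 M/s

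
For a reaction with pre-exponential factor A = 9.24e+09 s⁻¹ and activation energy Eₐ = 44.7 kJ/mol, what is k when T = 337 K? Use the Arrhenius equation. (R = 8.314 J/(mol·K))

1.09e+03 s⁻¹

Step 1: Use the Arrhenius equation: k = A × exp(-Eₐ/RT)
Step 2: Convert Eₐ to J/mol: 44.7 kJ/mol = 44700 J/mol
Step 3: Calculate the exponent: -Eₐ/(RT) = -44700/(8.314 × 337) = -15.95393
Step 4: k = 9.24e+09 × exp(-15.95393)
Step 5: k = 9.24e+09 × 1.17841e-07 = 1.0889e+03 s⁻¹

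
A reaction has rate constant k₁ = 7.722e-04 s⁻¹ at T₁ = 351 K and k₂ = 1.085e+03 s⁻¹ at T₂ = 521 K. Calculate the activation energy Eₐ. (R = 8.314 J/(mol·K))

126.6 kJ/mol

Step 1: Use the two-temperature Arrhenius form: ln(k₂/k₁) = -Eₐ/R × (1/T₂ - 1/T₁)
Step 2: ln(k₂/k₁) = ln(1.085e+03/7.722e-04) = ln(1.40508e+06) = 14.1556
Step 3: 1/T₂ - 1/T₁ = 1/521 - 1/351 = -9.296171e-04 K⁻¹
Step 4: Eₐ = -R × ln(k₂/k₁) / (1/T₂ - 1/T₁) = -8.314 × 14.1556 / -9.296171e-04
Step 5: Eₐ = 1.2660e+05 J/mol = 126.6 kJ/mol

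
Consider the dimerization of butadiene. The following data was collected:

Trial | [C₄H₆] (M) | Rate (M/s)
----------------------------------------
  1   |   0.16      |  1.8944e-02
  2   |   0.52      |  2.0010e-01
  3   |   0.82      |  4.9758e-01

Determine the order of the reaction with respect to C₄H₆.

second order (2)

Step 1: Compare trials to find order n where rate₂/rate₁ = ([C₄H₆]₂/[C₄H₆]₁)^n
Step 2: rate₂/rate₁ = 2.0010e-01/1.8944e-02 = 10.56
Step 3: [C₄H₆]₂/[C₄H₆]₁ = 0.52/0.16 = 3.25
Step 4: n = ln(10.56)/ln(3.25) = 2.00 ≈ 2
Step 5: The reaction is second order in C₄H₆.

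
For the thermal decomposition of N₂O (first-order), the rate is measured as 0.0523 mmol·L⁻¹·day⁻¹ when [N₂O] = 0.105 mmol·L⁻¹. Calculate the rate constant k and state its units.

0.4981 day⁻¹

Step 1: rate = k[N₂O]^1, so k = rate / [N₂O]^1.
Step 2: k = 0.0523 / (0.105)^1 = 0.0523 / 0.105.
Step 3: k = 0.4981 day⁻¹.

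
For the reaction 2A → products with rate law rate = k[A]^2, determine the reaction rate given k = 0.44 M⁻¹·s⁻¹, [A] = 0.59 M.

0.1532 M/s

Step 1: Identify the rate law: rate = k[A]^2
Step 2: Substitute values: rate = 0.44 × (0.59)^2
Step 3: Calculate: rate = 0.44 × 0.3481 = 0.153164 M/s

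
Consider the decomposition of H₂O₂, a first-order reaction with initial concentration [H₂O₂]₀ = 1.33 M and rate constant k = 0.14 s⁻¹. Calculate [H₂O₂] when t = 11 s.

0.2851 M

Step 1: For a first-order reaction: [H₂O₂] = [H₂O₂]₀ × e^(-kt)
Step 2: [H₂O₂] = 1.33 × e^(-0.14 × 11)
Step 3: [H₂O₂] = 1.33 × e^(-1.54)
Step 4: [H₂O₂] = 1.33 × 0.214381 = 0.2851 M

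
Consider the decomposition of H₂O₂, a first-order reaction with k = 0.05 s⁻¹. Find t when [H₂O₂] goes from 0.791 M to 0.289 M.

20.14 s

Step 1: For first-order: t = ln([H₂O₂]₀/[H₂O₂])/k
Step 2: t = ln(0.791/0.289)/0.05
Step 3: t = ln(2.737)/0.05
Step 4: t = 1.007/0.05 = 20.14 s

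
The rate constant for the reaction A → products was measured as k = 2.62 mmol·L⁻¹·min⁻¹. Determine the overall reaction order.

zeroth order (0)

Step 1: The units of k for an nth-order reaction are (concentration)^(1-n)·(time)⁻¹.
Step 2: Here k has units mmol·L⁻¹·min⁻¹, so the concentration exponent is 1.
Step 3: 1 - n = 1 ⇒ n = 0. The reaction is zeroth order.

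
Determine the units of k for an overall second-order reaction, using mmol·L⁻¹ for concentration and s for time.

(mmol·L⁻¹)⁻¹·s⁻¹

Step 1: For overall order n, rate = k × (concentration)^n.
Step 2: Rate has units mmol·L⁻¹·s⁻¹; concentration term has units (mmol·L⁻¹)^2.
Step 3: k = rate / (concentration)^n, so units of k = (mmol·L⁻¹)^(1-2)·s⁻¹ = (mmol·L⁻¹)⁻¹·s⁻¹.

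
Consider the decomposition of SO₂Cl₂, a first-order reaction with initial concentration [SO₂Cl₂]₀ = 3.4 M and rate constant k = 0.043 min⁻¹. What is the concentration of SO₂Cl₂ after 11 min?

2.119 M

Step 1: For a first-order reaction: [SO₂Cl₂] = [SO₂Cl₂]₀ × e^(-kt)
Step 2: [SO₂Cl₂] = 3.4 × e^(-0.043 × 11)
Step 3: [SO₂Cl₂] = 3.4 × e^(-0.473)
Step 4: [SO₂Cl₂] = 3.4 × 0.62313 = 2.119 M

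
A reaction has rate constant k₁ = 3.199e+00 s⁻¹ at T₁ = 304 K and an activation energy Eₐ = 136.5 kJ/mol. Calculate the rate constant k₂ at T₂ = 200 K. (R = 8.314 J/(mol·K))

2.035e-12 s⁻¹

Step 1: Use the two-temperature Arrhenius form: ln(k₂/k₁) = -Eₐ/R × (1/T₂ - 1/T₁)
Step 2: Convert Eₐ to J/mol: 136.5 kJ/mol = 136500 J/mol
Step 3: 1/T₂ - 1/T₁ = 1/200 - 1/304 = 1.710526e-03 K⁻¹
Step 4: ln(k₂/k₁) = -136500/8.314 × 1.710526e-03 = -28.08357
Step 5: k₂ = k₁ × exp(-28.08357) = 3.199e+00 × 6.36005e-13 = 2.035e-12 s⁻¹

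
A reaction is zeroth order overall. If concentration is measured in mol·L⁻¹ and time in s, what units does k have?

mol·L⁻¹·s⁻¹

Step 1: For overall order n, rate = k × (concentration)^n.
Step 2: Rate has units mol·L⁻¹·s⁻¹; concentration term has units (mol·L⁻¹)^0.
Step 3: k = rate / (concentration)^n, so units of k = (mol·L⁻¹)^(1-0)·s⁻¹ = mol·L⁻¹·s⁻¹.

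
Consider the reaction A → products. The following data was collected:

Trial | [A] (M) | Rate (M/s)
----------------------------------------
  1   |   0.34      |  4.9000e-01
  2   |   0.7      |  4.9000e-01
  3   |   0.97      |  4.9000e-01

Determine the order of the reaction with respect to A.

zeroth order (0)

Step 1: Compare trials - when concentration changes, rate stays constant.
Step 2: rate₂/rate₁ = 4.9000e-01/4.9000e-01 = 1
Step 3: [A]₂/[A]₁ = 0.7/0.34 = 2.059
Step 4: Since rate ratio ≈ (conc ratio)^0, the reaction is zeroth order.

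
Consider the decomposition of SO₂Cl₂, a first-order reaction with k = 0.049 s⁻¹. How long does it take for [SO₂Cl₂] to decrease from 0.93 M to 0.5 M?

12.66 s

Step 1: For first-order: t = ln([SO₂Cl₂]₀/[SO₂Cl₂])/k
Step 2: t = ln(0.93/0.5)/0.049
Step 3: t = ln(1.86)/0.049
Step 4: t = 0.6206/0.049 = 12.66 s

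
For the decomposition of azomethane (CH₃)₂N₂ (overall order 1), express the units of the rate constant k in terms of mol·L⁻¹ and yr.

yr⁻¹

Step 1: For overall order n, rate = k × (concentration)^n.
Step 2: Rate has units mol·L⁻¹·yr⁻¹; concentration term has units (mol·L⁻¹)^1.
Step 3: k = rate / (concentration)^n, so units of k = (mol·L⁻¹)^(1-1)·yr⁻¹ = yr⁻¹.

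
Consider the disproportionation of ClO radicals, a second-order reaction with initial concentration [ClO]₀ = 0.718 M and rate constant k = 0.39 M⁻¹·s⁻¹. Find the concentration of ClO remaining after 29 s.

0.07872 M

Step 1: For a second-order reaction: 1/[ClO] = 1/[ClO]₀ + kt
Step 2: 1/[ClO] = 1/0.718 + 0.39 × 29
Step 3: 1/[ClO] = 1.393 + 11.31 = 12.7
Step 4: [ClO] = 1/12.7 = 0.07872 M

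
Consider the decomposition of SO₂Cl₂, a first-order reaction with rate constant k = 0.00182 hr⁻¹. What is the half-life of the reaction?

380.9 hr

Step 1: For a first-order reaction, t₁/₂ = ln(2)/k
Step 2: t₁/₂ = ln(2)/0.00182
Step 3: t₁/₂ = 0.6931/0.00182 = 380.9 hr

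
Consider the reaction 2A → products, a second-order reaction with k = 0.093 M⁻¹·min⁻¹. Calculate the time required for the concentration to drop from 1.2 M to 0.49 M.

12.98 min

Step 1: For second-order: t = (1/[A] - 1/[A]₀)/k
Step 2: t = (1/0.49 - 1/1.2)/0.093
Step 3: t = (2.041 - 0.8333)/0.093
Step 4: t = 1.207/0.093 = 12.98 min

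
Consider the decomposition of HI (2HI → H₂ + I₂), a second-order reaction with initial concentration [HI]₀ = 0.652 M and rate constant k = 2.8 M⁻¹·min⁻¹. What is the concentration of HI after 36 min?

0.009772 M

Step 1: For a second-order reaction: 1/[HI] = 1/[HI]₀ + kt
Step 2: 1/[HI] = 1/0.652 + 2.8 × 36
Step 3: 1/[HI] = 1.534 + 100.8 = 102.3
Step 4: [HI] = 1/102.3 = 0.009772 M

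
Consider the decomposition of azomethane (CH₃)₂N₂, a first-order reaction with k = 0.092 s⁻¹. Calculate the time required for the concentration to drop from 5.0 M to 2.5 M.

7.534 s

Step 1: For first-order: t = ln([azomethane]₀/[azomethane])/k
Step 2: t = ln(5.0/2.5)/0.092
Step 3: t = ln(2)/0.092
Step 4: t = 0.6931/0.092 = 7.534 s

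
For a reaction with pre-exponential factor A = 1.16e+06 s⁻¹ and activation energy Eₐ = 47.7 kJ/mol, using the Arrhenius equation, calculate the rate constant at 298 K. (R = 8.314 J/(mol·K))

5.05e-03 s⁻¹

Step 1: Use the Arrhenius equation: k = A × exp(-Eₐ/RT)
Step 2: Convert Eₐ to J/mol: 47.7 kJ/mol = 47700 J/mol
Step 3: Calculate the exponent: -Eₐ/(RT) = -47700/(8.314 × 298) = -19.25272
Step 4: k = 1.16e+06 × exp(-19.25272)
Step 5: k = 1.16e+06 × 4.35161e-09 = 5.0479e-03 s⁻¹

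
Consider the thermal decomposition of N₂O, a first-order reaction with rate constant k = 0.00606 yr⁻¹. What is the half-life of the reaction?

114.4 yr

Step 1: For a first-order reaction, t₁/₂ = ln(2)/k
Step 2: t₁/₂ = ln(2)/0.00606
Step 3: t₁/₂ = 0.6931/0.00606 = 114.4 yr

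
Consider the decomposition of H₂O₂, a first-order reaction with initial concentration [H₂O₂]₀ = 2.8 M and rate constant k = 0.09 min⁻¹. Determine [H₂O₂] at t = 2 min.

2.339 M

Step 1: For a first-order reaction: [H₂O₂] = [H₂O₂]₀ × e^(-kt)
Step 2: [H₂O₂] = 2.8 × e^(-0.09 × 2)
Step 3: [H₂O₂] = 2.8 × e^(-0.18)
Step 4: [H₂O₂] = 2.8 × 0.83527 = 2.339 M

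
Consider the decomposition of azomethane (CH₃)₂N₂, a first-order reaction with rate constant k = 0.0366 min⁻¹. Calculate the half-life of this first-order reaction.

18.94 min

Step 1: For a first-order reaction, t₁/₂ = ln(2)/k
Step 2: t₁/₂ = ln(2)/0.0366
Step 3: t₁/₂ = 0.6931/0.0366 = 18.94 min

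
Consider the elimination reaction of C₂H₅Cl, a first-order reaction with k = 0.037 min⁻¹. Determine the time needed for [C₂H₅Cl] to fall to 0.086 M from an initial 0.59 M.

52.05 min

Step 1: For first-order: t = ln([C₂H₅Cl]₀/[C₂H₅Cl])/k
Step 2: t = ln(0.59/0.086)/0.037
Step 3: t = ln(6.86)/0.037
Step 4: t = 1.926/0.037 = 52.05 min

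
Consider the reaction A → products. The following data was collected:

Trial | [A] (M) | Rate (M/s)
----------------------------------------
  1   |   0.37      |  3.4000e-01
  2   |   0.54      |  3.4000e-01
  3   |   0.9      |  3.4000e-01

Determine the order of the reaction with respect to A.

zeroth order (0)

Step 1: Compare trials - when concentration changes, rate stays constant.
Step 2: rate₂/rate₁ = 3.4000e-01/3.4000e-01 = 1
Step 3: [A]₂/[A]₁ = 0.54/0.37 = 1.459
Step 4: Since rate ratio ≈ (conc ratio)^0, the reaction is zeroth order.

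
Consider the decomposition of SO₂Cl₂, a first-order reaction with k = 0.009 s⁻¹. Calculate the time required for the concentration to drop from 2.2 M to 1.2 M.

67.35 s

Step 1: For first-order: t = ln([SO₂Cl₂]₀/[SO₂Cl₂])/k
Step 2: t = ln(2.2/1.2)/0.009
Step 3: t = ln(1.833)/0.009
Step 4: t = 0.6061/0.009 = 67.35 s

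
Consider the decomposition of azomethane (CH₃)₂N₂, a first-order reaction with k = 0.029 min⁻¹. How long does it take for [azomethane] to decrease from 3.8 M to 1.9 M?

23.9 min

Step 1: For first-order: t = ln([azomethane]₀/[azomethane])/k
Step 2: t = ln(3.8/1.9)/0.029
Step 3: t = ln(2)/0.029
Step 4: t = 0.6931/0.029 = 23.9 min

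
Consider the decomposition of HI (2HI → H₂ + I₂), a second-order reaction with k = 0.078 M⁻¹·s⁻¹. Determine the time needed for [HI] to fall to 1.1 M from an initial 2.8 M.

7.076 s

Step 1: For second-order: t = (1/[HI] - 1/[HI]₀)/k
Step 2: t = (1/1.1 - 1/2.8)/0.078
Step 3: t = (0.9091 - 0.3571)/0.078
Step 4: t = 0.5519/0.078 = 7.076 s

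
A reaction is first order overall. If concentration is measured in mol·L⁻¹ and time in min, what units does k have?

min⁻¹

Step 1: For overall order n, rate = k × (concentration)^n.
Step 2: Rate has units mol·L⁻¹·min⁻¹; concentration term has units (mol·L⁻¹)^1.
Step 3: k = rate / (concentration)^n, so units of k = (mol·L⁻¹)^(1-1)·min⁻¹ = min⁻¹.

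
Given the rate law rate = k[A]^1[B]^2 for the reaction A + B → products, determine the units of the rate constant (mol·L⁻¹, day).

(mol·L⁻¹)⁻²·day⁻¹

Step 1: Overall order = 1 + 2 = 3.
Step 2: rate has units mol·L⁻¹·day⁻¹; [A]^1[B]^2 has units (mol·L⁻¹)^3.
Step 3: k = rate/([A]^1[B]^2), so units of k = (mol·L⁻¹)^(1-3)·day⁻¹ = (mol·L⁻¹)⁻²·day⁻¹.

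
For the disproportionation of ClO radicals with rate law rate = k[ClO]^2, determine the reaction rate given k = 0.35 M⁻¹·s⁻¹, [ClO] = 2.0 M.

1.4 M/s

Step 1: Identify the rate law: rate = k[ClO]^2
Step 2: Substitute values: rate = 0.35 × (2.0)^2
Step 3: Calculate: rate = 0.35 × 4 = 1.4 M/s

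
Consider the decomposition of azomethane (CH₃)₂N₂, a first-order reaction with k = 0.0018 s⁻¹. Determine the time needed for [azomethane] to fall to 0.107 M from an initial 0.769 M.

1096 s

Step 1: For first-order: t = ln([azomethane]₀/[azomethane])/k
Step 2: t = ln(0.769/0.107)/0.0018
Step 3: t = ln(7.187)/0.0018
Step 4: t = 1.972/0.0018 = 1096 s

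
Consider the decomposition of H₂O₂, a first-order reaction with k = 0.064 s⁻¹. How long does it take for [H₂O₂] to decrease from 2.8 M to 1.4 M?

10.83 s

Step 1: For first-order: t = ln([H₂O₂]₀/[H₂O₂])/k
Step 2: t = ln(2.8/1.4)/0.064
Step 3: t = ln(2)/0.064
Step 4: t = 0.6931/0.064 = 10.83 s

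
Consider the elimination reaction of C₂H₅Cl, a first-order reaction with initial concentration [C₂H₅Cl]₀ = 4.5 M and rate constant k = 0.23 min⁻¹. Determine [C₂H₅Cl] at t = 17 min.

0.09018 M

Step 1: For a first-order reaction: [C₂H₅Cl] = [C₂H₅Cl]₀ × e^(-kt)
Step 2: [C₂H₅Cl] = 4.5 × e^(-0.23 × 17)
Step 3: [C₂H₅Cl] = 4.5 × e^(-3.91)
Step 4: [C₂H₅Cl] = 4.5 × 0.0200405 = 0.09018 M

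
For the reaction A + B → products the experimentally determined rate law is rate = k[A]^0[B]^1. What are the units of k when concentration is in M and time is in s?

s⁻¹

Step 1: Overall order = 0 + 1 = 1.
Step 2: rate has units M·s⁻¹; [A]^0[B]^1 has units M^1.
Step 3: k = rate/([A]^0[B]^1), so units of k = M^(1-1)·s⁻¹ = s⁻¹.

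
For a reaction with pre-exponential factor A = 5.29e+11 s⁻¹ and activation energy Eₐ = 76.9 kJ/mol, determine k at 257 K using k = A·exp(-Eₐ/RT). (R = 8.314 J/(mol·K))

1.24e-04 s⁻¹

Step 1: Use the Arrhenius equation: k = A × exp(-Eₐ/RT)
Step 2: Convert Eₐ to J/mol: 76.9 kJ/mol = 76900 J/mol
Step 3: Calculate the exponent: -Eₐ/(RT) = -76900/(8.314 × 257) = -35.99011
Step 4: k = 5.29e+11 × exp(-35.99011)
Step 5: k = 5.29e+11 × 2.34258e-16 = 1.2392e-04 s⁻¹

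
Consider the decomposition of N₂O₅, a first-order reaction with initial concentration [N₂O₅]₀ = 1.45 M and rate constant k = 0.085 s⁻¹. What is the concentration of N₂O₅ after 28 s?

0.1342 M

Step 1: For a first-order reaction: [N₂O₅] = [N₂O₅]₀ × e^(-kt)
Step 2: [N₂O₅] = 1.45 × e^(-0.085 × 28)
Step 3: [N₂O₅] = 1.45 × e^(-2.38)
Step 4: [N₂O₅] = 1.45 × 0.0925506 = 0.1342 M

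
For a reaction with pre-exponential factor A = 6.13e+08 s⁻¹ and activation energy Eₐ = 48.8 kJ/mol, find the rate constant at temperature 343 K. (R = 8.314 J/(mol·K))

2.27e+01 s⁻¹

Step 1: Use the Arrhenius equation: k = A × exp(-Eₐ/RT)
Step 2: Convert Eₐ to J/mol: 48.8 kJ/mol = 48800 J/mol
Step 3: Calculate the exponent: -Eₐ/(RT) = -48800/(8.314 × 343) = -17.11259
Step 4: k = 6.13e+08 × exp(-17.11259)
Step 5: k = 6.13e+08 × 3.69910e-08 = 2.2675e+01 s⁻¹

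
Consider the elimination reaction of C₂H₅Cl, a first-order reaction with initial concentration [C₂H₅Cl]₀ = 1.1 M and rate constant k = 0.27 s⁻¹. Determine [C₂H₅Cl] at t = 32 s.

0.0001946 M

Step 1: For a first-order reaction: [C₂H₅Cl] = [C₂H₅Cl]₀ × e^(-kt)
Step 2: [C₂H₅Cl] = 1.1 × e^(-0.27 × 32)
Step 3: [C₂H₅Cl] = 1.1 × e^(-8.64)
Step 4: [C₂H₅Cl] = 1.1 × 0.000176887 = 0.0001946 M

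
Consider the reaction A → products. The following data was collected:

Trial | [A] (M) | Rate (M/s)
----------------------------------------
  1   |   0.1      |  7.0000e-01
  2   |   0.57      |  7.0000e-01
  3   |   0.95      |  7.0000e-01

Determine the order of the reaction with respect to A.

zeroth order (0)

Step 1: Compare trials - when concentration changes, rate stays constant.
Step 2: rate₂/rate₁ = 7.0000e-01/7.0000e-01 = 1
Step 3: [A]₂/[A]₁ = 0.57/0.1 = 5.7
Step 4: Since rate ratio ≈ (conc ratio)^0, the reaction is zeroth order.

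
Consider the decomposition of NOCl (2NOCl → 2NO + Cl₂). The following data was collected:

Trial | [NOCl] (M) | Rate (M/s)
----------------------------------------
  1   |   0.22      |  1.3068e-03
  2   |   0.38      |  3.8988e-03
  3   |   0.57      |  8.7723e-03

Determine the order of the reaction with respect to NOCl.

second order (2)

Step 1: Compare trials to find order n where rate₂/rate₁ = ([NOCl]₂/[NOCl]₁)^n
Step 2: rate₂/rate₁ = 3.8988e-03/1.3068e-03 = 2.983
Step 3: [NOCl]₂/[NOCl]₁ = 0.38/0.22 = 1.727
Step 4: n = ln(2.983)/ln(1.727) = 2.00 ≈ 2
Step 5: The reaction is second order in NOCl.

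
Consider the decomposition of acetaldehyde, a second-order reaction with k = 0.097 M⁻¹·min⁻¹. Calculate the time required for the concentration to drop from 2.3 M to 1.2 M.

4.109 min

Step 1: For second-order: t = (1/[CH₃CHO] - 1/[CH₃CHO]₀)/k
Step 2: t = (1/1.2 - 1/2.3)/0.097
Step 3: t = (0.8333 - 0.4348)/0.097
Step 4: t = 0.3986/0.097 = 4.109 min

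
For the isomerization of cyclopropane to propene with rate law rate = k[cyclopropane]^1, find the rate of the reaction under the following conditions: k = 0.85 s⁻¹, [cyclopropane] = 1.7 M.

1.445 M/s

Step 1: Identify the rate law: rate = k[cyclopropane]^1
Step 2: Substitute values: rate = 0.85 × (1.7)^1
Step 3: Calculate: rate = 0.85 × 1.7 = 1.445 M/s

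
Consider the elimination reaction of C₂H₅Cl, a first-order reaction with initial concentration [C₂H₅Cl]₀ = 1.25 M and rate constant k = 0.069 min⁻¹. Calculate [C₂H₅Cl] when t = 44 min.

0.06003 M

Step 1: For a first-order reaction: [C₂H₅Cl] = [C₂H₅Cl]₀ × e^(-kt)
Step 2: [C₂H₅Cl] = 1.25 × e^(-0.069 × 44)
Step 3: [C₂H₅Cl] = 1.25 × e^(-3.036)
Step 4: [C₂H₅Cl] = 1.25 × 0.0480266 = 0.06003 M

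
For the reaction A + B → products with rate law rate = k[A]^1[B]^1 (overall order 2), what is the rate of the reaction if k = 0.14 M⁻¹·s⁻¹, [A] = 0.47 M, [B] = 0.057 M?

0.003751 M/s

Step 1: The rate law is rate = k[A]^1[B]^1, overall order = 1+1 = 2
Step 2: Substitute values: rate = 0.14 × (0.47)^1 × (0.057)^1
Step 3: rate = 0.14 × 0.47 × 0.057 = 0.0037506 M/s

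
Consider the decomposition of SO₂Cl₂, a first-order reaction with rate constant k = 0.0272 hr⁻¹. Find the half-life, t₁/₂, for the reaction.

25.48 hr

Step 1: For a first-order reaction, t₁/₂ = ln(2)/k
Step 2: t₁/₂ = ln(2)/0.0272
Step 3: t₁/₂ = 0.6931/0.0272 = 25.48 hr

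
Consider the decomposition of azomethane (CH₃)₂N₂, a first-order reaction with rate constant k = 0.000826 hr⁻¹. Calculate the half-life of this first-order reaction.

839.2 hr

Step 1: For a first-order reaction, t₁/₂ = ln(2)/k
Step 2: t₁/₂ = ln(2)/0.000826
Step 3: t₁/₂ = 0.6931/0.000826 = 839.2 hr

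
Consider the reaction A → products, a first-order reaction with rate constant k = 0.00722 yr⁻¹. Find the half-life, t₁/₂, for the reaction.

96 yr

Step 1: For a first-order reaction, t₁/₂ = ln(2)/k
Step 2: t₁/₂ = ln(2)/0.00722
Step 3: t₁/₂ = 0.6931/0.00722 = 96 yr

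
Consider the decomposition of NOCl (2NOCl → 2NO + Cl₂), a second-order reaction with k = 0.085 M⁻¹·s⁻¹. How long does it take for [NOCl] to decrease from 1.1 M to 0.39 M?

19.47 s

Step 1: For second-order: t = (1/[NOCl] - 1/[NOCl]₀)/k
Step 2: t = (1/0.39 - 1/1.1)/0.085
Step 3: t = (2.564 - 0.9091)/0.085
Step 4: t = 1.655/0.085 = 19.47 s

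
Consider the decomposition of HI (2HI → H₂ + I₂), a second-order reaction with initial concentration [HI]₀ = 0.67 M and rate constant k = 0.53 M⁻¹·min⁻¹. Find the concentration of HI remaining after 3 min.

0.3244 M

Step 1: For a second-order reaction: 1/[HI] = 1/[HI]₀ + kt
Step 2: 1/[HI] = 1/0.67 + 0.53 × 3
Step 3: 1/[HI] = 1.493 + 1.59 = 3.083
Step 4: [HI] = 1/3.083 = 0.3244 M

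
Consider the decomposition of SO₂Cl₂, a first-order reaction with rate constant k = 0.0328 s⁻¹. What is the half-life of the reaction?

21.13 s

Step 1: For a first-order reaction, t₁/₂ = ln(2)/k
Step 2: t₁/₂ = ln(2)/0.0328
Step 3: t₁/₂ = 0.6931/0.0328 = 21.13 s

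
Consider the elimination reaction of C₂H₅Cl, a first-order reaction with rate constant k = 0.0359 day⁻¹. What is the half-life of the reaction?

19.31 day

Step 1: For a first-order reaction, t₁/₂ = ln(2)/k
Step 2: t₁/₂ = ln(2)/0.0359
Step 3: t₁/₂ = 0.6931/0.0359 = 19.31 day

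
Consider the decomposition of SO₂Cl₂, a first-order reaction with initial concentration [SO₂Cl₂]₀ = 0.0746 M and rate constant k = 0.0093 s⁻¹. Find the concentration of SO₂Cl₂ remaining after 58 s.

0.0435 M

Step 1: For a first-order reaction: [SO₂Cl₂] = [SO₂Cl₂]₀ × e^(-kt)
Step 2: [SO₂Cl₂] = 0.0746 × e^(-0.0093 × 58)
Step 3: [SO₂Cl₂] = 0.0746 × e^(-0.5394)
Step 4: [SO₂Cl₂] = 0.0746 × 0.583098 = 0.0435 M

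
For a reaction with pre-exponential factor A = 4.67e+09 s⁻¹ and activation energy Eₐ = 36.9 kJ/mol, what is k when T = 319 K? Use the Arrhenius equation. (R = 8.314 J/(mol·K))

4.24e+03 s⁻¹

Step 1: Use the Arrhenius equation: k = A × exp(-Eₐ/RT)
Step 2: Convert Eₐ to J/mol: 36.9 kJ/mol = 36900 J/mol
Step 3: Calculate the exponent: -Eₐ/(RT) = -36900/(8.314 × 319) = -13.91316
Step 4: k = 4.67e+09 × exp(-13.91316)
Step 5: k = 4.67e+09 × 9.06967e-07 = 4.2355e+03 s⁻¹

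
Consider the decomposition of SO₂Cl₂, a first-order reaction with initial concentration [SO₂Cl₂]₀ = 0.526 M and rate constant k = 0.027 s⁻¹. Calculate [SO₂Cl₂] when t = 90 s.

0.04631 M

Step 1: For a first-order reaction: [SO₂Cl₂] = [SO₂Cl₂]₀ × e^(-kt)
Step 2: [SO₂Cl₂] = 0.526 × e^(-0.027 × 90)
Step 3: [SO₂Cl₂] = 0.526 × e^(-2.43)
Step 4: [SO₂Cl₂] = 0.526 × 0.0880368 = 0.04631 M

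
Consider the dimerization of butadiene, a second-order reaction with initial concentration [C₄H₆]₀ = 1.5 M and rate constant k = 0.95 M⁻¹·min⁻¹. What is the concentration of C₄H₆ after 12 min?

0.08287 M

Step 1: For a second-order reaction: 1/[C₄H₆] = 1/[C₄H₆]₀ + kt
Step 2: 1/[C₄H₆] = 1/1.5 + 0.95 × 12
Step 3: 1/[C₄H₆] = 0.6667 + 11.4 = 12.07
Step 4: [C₄H₆] = 1/12.07 = 0.08287 M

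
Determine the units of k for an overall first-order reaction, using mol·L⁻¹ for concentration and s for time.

s⁻¹

Step 1: For overall order n, rate = k × (concentration)^n.
Step 2: Rate has units mol·L⁻¹·s⁻¹; concentration term has units (mol·L⁻¹)^1.
Step 3: k = rate / (concentration)^n, so units of k = (mol·L⁻¹)^(1-1)·s⁻¹ = s⁻¹.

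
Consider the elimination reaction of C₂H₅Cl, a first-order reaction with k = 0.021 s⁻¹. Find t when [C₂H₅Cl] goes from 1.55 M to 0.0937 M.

133.6 s

Step 1: For first-order: t = ln([C₂H₅Cl]₀/[C₂H₅Cl])/k
Step 2: t = ln(1.55/0.0937)/0.021
Step 3: t = ln(16.54)/0.021
Step 4: t = 2.806/0.021 = 133.6 s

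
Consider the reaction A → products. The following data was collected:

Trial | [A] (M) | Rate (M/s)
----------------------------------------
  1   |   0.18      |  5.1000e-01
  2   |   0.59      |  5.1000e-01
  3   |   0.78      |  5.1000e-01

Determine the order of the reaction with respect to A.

zeroth order (0)

Step 1: Compare trials - when concentration changes, rate stays constant.
Step 2: rate₂/rate₁ = 5.1000e-01/5.1000e-01 = 1
Step 3: [A]₂/[A]₁ = 0.59/0.18 = 3.278
Step 4: Since rate ratio ≈ (conc ratio)^0, the reaction is zeroth order.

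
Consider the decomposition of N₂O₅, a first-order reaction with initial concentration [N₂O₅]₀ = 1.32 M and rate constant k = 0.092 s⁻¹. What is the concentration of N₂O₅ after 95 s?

0.0002113 M

Step 1: For a first-order reaction: [N₂O₅] = [N₂O₅]₀ × e^(-kt)
Step 2: [N₂O₅] = 1.32 × e^(-0.092 × 95)
Step 3: [N₂O₅] = 1.32 × e^(-8.74)
Step 4: [N₂O₅] = 1.32 × 0.000160054 = 0.0002113 M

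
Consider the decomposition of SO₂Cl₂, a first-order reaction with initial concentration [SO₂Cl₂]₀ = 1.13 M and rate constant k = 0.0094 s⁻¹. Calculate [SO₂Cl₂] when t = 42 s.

0.7614 M

Step 1: For a first-order reaction: [SO₂Cl₂] = [SO₂Cl₂]₀ × e^(-kt)
Step 2: [SO₂Cl₂] = 1.13 × e^(-0.0094 × 42)
Step 3: [SO₂Cl₂] = 1.13 × e^(-0.3948)
Step 4: [SO₂Cl₂] = 1.13 × 0.673815 = 0.7614 M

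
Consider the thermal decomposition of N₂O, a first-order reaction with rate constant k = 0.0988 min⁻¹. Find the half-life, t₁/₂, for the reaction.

7.016 min

Step 1: For a first-order reaction, t₁/₂ = ln(2)/k
Step 2: t₁/₂ = ln(2)/0.0988
Step 3: t₁/₂ = 0.6931/0.0988 = 7.016 min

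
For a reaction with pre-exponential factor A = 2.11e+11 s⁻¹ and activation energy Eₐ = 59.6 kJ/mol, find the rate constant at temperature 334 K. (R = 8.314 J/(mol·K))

1.01e+02 s⁻¹

Step 1: Use the Arrhenius equation: k = A × exp(-Eₐ/RT)
Step 2: Convert Eₐ to J/mol: 59.6 kJ/mol = 59600 J/mol
Step 3: Calculate the exponent: -Eₐ/(RT) = -59600/(8.314 × 334) = -21.46297
Step 4: k = 2.11e+11 × exp(-21.46297)
Step 5: k = 2.11e+11 × 4.77255e-10 = 1.0070e+02 s⁻¹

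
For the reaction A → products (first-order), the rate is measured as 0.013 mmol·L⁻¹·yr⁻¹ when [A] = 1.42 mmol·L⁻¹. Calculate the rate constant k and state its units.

0.009155 yr⁻¹

Step 1: rate = k[A]^1, so k = rate / [A]^1.
Step 2: k = 0.013 / (1.42)^1 = 0.013 / 1.42.
Step 3: k = 0.009155 yr⁻¹.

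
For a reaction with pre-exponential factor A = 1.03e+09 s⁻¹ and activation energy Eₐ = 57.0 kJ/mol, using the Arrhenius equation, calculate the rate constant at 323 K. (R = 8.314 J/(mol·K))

6.23e-01 s⁻¹

Step 1: Use the Arrhenius equation: k = A × exp(-Eₐ/RT)
Step 2: Convert Eₐ to J/mol: 57.0 kJ/mol = 57000 J/mol
Step 3: Calculate the exponent: -Eₐ/(RT) = -57000/(8.314 × 323) = -21.22571
Step 4: k = 1.03e+09 × exp(-21.22571)
Step 5: k = 1.03e+09 × 6.05050e-10 = 6.2320e-01 s⁻¹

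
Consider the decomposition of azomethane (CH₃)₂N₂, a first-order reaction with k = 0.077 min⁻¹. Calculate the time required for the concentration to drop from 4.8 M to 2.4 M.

9.002 min

Step 1: For first-order: t = ln([azomethane]₀/[azomethane])/k
Step 2: t = ln(4.8/2.4)/0.077
Step 3: t = ln(2)/0.077
Step 4: t = 0.6931/0.077 = 9.002 min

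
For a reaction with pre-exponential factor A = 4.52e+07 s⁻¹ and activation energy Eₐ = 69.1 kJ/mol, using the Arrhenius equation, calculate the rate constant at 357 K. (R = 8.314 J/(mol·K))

3.50e-03 s⁻¹

Step 1: Use the Arrhenius equation: k = A × exp(-Eₐ/RT)
Step 2: Convert Eₐ to J/mol: 69.1 kJ/mol = 69100 J/mol
Step 3: Calculate the exponent: -Eₐ/(RT) = -69100/(8.314 × 357) = -23.28090
Step 4: k = 4.52e+07 × exp(-23.28090)
Step 5: k = 4.52e+07 × 7.74878e-11 = 3.5024e-03 s⁻¹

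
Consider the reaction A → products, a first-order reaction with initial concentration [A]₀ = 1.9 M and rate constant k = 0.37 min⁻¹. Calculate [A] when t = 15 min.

0.007386 M

Step 1: For a first-order reaction: [A] = [A]₀ × e^(-kt)
Step 2: [A] = 1.9 × e^(-0.37 × 15)
Step 3: [A] = 1.9 × e^(-5.55)
Step 4: [A] = 1.9 × 0.00388746 = 0.007386 M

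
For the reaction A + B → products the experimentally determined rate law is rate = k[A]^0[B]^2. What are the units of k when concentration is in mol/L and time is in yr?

(mol/L)⁻¹·yr⁻¹

Step 1: Overall order = 0 + 2 = 2.
Step 2: rate has units mol/L·yr⁻¹; [A]^0[B]^2 has units (mol/L)^2.
Step 3: k = rate/([A]^0[B]^2), so units of k = (mol/L)^(1-2)·yr⁻¹ = (mol/L)⁻¹·yr⁻¹.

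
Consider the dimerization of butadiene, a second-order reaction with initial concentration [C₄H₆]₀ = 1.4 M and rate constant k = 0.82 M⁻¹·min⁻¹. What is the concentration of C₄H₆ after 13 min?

0.08792 M

Step 1: For a second-order reaction: 1/[C₄H₆] = 1/[C₄H₆]₀ + kt
Step 2: 1/[C₄H₆] = 1/1.4 + 0.82 × 13
Step 3: 1/[C₄H₆] = 0.7143 + 10.66 = 11.37
Step 4: [C₄H₆] = 1/11.37 = 0.08792 M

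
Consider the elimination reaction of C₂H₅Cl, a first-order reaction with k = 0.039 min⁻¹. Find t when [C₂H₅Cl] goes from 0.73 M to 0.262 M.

26.27 min

Step 1: For first-order: t = ln([C₂H₅Cl]₀/[C₂H₅Cl])/k
Step 2: t = ln(0.73/0.262)/0.039
Step 3: t = ln(2.786)/0.039
Step 4: t = 1.025/0.039 = 26.27 min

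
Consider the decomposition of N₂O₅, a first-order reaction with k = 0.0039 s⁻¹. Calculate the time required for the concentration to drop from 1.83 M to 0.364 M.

414.1 s

Step 1: For first-order: t = ln([N₂O₅]₀/[N₂O₅])/k
Step 2: t = ln(1.83/0.364)/0.0039
Step 3: t = ln(5.027)/0.0039
Step 4: t = 1.615/0.0039 = 414.1 s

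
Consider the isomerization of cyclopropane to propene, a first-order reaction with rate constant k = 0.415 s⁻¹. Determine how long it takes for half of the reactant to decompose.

1.67 s

Step 1: For a first-order reaction, t₁/₂ = ln(2)/k
Step 2: t₁/₂ = ln(2)/0.415
Step 3: t₁/₂ = 0.6931/0.415 = 1.67 s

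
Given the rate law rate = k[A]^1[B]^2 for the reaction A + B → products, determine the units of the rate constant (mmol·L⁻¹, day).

(mmol·L⁻¹)⁻²·day⁻¹

Step 1: Overall order = 1 + 2 = 3.
Step 2: rate has units mmol·L⁻¹·day⁻¹; [A]^1[B]^2 has units (mmol·L⁻¹)^3.
Step 3: k = rate/([A]^1[B]^2), so units of k = (mmol·L⁻¹)^(1-3)·day⁻¹ = (mmol·L⁻¹)⁻²·day⁻¹.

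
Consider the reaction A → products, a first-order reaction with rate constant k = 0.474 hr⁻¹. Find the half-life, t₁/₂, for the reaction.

1.462 hr

Step 1: For a first-order reaction, t₁/₂ = ln(2)/k
Step 2: t₁/₂ = ln(2)/0.474
Step 3: t₁/₂ = 0.6931/0.474 = 1.462 hr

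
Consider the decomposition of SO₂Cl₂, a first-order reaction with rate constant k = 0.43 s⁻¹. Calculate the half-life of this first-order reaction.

1.612 s

Step 1: For a first-order reaction, t₁/₂ = ln(2)/k
Step 2: t₁/₂ = ln(2)/0.43
Step 3: t₁/₂ = 0.6931/0.43 = 1.612 s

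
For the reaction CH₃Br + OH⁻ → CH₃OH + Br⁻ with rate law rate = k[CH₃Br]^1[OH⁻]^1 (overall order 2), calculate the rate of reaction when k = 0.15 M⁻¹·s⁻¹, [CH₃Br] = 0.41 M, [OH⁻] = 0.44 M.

0.02706 M/s

Step 1: The rate law is rate = k[CH₃Br]^1[OH⁻]^1, overall order = 1+1 = 2
Step 2: Substitute values: rate = 0.15 × (0.41)^1 × (0.44)^1
Step 3: rate = 0.15 × 0.41 × 0.44 = 0.02706 M/s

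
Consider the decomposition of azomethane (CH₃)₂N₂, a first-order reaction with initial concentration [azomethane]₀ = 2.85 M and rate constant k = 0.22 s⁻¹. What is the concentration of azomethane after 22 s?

0.02254 M

Step 1: For a first-order reaction: [azomethane] = [azomethane]₀ × e^(-kt)
Step 2: [azomethane] = 2.85 × e^(-0.22 × 22)
Step 3: [azomethane] = 2.85 × e^(-4.84)
Step 4: [azomethane] = 2.85 × 0.00790705 = 0.02254 M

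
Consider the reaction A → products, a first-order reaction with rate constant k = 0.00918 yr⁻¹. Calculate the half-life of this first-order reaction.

75.51 yr

Step 1: For a first-order reaction, t₁/₂ = ln(2)/k
Step 2: t₁/₂ = ln(2)/0.00918
Step 3: t₁/₂ = 0.6931/0.00918 = 75.51 yr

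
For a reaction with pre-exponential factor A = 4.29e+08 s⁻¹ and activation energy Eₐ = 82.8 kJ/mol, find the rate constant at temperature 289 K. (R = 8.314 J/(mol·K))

4.64e-07 s⁻¹

Step 1: Use the Arrhenius equation: k = A × exp(-Eₐ/RT)
Step 2: Convert Eₐ to J/mol: 82.8 kJ/mol = 82800 J/mol
Step 3: Calculate the exponent: -Eₐ/(RT) = -82800/(8.314 × 289) = -34.46057
Step 4: k = 4.29e+08 × exp(-34.46057)
Step 5: k = 4.29e+08 × 1.08135e-15 = 4.6390e-07 s⁻¹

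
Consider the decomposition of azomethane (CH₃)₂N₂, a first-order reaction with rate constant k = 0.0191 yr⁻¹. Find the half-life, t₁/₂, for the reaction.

36.29 yr

Step 1: For a first-order reaction, t₁/₂ = ln(2)/k
Step 2: t₁/₂ = ln(2)/0.0191
Step 3: t₁/₂ = 0.6931/0.0191 = 36.29 yr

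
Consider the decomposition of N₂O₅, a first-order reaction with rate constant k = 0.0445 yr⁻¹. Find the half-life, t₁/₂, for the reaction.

15.58 yr

Step 1: For a first-order reaction, t₁/₂ = ln(2)/k
Step 2: t₁/₂ = ln(2)/0.0445
Step 3: t₁/₂ = 0.6931/0.0445 = 15.58 yr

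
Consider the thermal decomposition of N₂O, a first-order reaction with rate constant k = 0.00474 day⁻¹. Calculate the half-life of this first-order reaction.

146.2 day

Step 1: For a first-order reaction, t₁/₂ = ln(2)/k
Step 2: t₁/₂ = ln(2)/0.00474
Step 3: t₁/₂ = 0.6931/0.00474 = 146.2 day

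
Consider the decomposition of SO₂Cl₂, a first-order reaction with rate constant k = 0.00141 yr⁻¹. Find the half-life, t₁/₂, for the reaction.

491.6 yr

Step 1: For a first-order reaction, t₁/₂ = ln(2)/k
Step 2: t₁/₂ = ln(2)/0.00141
Step 3: t₁/₂ = 0.6931/0.00141 = 491.6 yr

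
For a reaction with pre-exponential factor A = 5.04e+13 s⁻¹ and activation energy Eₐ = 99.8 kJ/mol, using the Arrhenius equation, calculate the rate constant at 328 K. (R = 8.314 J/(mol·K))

6.43e-03 s⁻¹

Step 1: Use the Arrhenius equation: k = A × exp(-Eₐ/RT)
Step 2: Convert Eₐ to J/mol: 99.8 kJ/mol = 99800 J/mol
Step 3: Calculate the exponent: -Eₐ/(RT) = -99800/(8.314 × 328) = -36.59710
Step 4: k = 5.04e+13 × exp(-36.59710)
Step 5: k = 5.04e+13 × 1.27668e-16 = 6.4345e-03 s⁻¹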